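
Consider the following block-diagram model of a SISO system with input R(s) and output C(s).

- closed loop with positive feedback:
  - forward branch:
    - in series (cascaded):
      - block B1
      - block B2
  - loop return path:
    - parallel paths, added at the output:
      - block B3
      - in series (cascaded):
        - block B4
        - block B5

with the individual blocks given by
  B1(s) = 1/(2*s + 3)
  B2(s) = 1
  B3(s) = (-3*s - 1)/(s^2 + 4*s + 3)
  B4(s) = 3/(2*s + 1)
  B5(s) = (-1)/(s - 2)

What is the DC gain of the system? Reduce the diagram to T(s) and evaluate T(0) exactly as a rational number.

1. combine B1, B2 in series: 1/(2*s + 3)
2. multiply B4, B5 (series): (-3)/(2*s^2 - 3*s - 2)
3. parallel reduction of B3, (B4*B5): (-6*s^3 + 4*s^2 - 3*s - 7)/(2*s^4 + 5*s^3 - 8*s^2 - 17*s - 6)
4. feedback reduction of (B1*B2), (B3+(B4*B5)): (2*s^4 + 5*s^3 - 8*s^2 - 17*s - 6)/(4*s^5 + 16*s^4 + 5*s^3 - 62*s^2 - 60*s - 11)
Evaluating the step-4 result (the overall T(s)) at s = 0 gives T(0) = -6/(-11) = 6/11.

Final answer: 6/11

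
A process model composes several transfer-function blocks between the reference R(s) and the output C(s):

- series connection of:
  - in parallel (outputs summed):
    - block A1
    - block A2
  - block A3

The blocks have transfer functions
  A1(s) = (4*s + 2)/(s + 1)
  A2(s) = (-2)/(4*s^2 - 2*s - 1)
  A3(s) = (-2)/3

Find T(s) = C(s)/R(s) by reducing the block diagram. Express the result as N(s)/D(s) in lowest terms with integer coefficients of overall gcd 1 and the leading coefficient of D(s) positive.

First reduce the diagram to T(s).

(1) add A1, A2 (parallel) gives (16*s^3 - 10*s - 4)/(4*s^3 + 2*s^2 - 3*s - 1)
(2) cascade (A1+A2), A3, giving the overall T(s)

Answer: (-32*s^3 + 20*s + 8)/(12*s^3 + 6*s^2 - 9*s - 3)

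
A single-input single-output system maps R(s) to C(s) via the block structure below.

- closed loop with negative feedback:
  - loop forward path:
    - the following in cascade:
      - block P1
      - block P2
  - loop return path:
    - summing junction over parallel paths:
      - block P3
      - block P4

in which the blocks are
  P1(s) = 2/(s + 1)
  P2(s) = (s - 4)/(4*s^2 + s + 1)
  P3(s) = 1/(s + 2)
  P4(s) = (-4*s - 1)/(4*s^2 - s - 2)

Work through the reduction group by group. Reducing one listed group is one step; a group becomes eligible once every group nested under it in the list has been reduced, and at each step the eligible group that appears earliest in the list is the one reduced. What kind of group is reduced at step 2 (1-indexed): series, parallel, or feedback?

Answer: parallel

Working:
1. reduce the series chain P1, P2
2. add P3, P4 (parallel)
3. apply the feedback formula to (P1*P2), (P3+P4)
The group at step 2 is a parallel group.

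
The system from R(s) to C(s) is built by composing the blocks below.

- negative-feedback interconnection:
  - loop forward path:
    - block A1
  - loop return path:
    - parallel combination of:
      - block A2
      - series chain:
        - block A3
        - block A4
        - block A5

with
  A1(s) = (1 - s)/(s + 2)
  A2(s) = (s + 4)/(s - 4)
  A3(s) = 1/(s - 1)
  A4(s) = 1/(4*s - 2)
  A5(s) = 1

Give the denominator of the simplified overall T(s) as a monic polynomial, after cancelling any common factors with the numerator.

Answer: s^2 + 7*s/20 - 3/5

Working:
Step 1: reduce the series chain A3, A4, A5, giving 1/(4*s^2 - 6*s + 2)
Step 2: combine A2, (A3*A4*A5) in parallel, giving (4*s^3 + 10*s^2 - 21*s + 4)/(4*s^3 - 22*s^2 + 26*s - 8)
Step 3: apply the feedback formula to A1, (A2+(A3*A4*A5)), giving (4*s^3 - 22*s^2 + 26*s - 8)/(20*s^2 + 7*s - 12)
No further cancellation is possible in the step-3 result, so that is T(s). Its denominator becomes monic after dividing by the leading coefficient 20.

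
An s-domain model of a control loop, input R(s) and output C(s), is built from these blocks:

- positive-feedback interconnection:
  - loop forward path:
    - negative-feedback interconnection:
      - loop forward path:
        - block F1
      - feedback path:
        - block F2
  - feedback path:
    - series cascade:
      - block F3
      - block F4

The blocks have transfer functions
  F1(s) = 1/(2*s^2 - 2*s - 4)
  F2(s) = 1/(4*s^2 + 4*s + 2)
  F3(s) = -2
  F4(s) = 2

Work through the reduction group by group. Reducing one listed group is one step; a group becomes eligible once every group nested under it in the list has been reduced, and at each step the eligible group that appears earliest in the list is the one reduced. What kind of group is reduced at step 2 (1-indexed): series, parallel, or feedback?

Step 1 - collapse the loop (F1 forward, F2 return)
Step 2 - cascade F3, F4
Step 3 - reduce the feedback loop with forward [F1/(1+F1*F2)] and return (F3*F4)
At step 2 the group reduced is series.

Therefore the answer is series.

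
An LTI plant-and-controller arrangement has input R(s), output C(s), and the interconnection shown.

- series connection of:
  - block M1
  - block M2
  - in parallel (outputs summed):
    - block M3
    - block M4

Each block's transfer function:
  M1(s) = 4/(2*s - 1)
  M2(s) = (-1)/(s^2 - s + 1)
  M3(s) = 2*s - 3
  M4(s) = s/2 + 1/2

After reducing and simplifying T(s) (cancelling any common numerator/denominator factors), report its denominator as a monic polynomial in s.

(1) sum the parallel branches M3, M4 gives 5*s/2 - 5/2
(2) multiply M1, M2, (M3+M4) (series) gives (10 - 10*s)/(2*s^3 - 3*s^2 + 3*s - 1)
The result of step 2 is T(s) in lowest terms. Its denominator has leading coefficient 2; dividing the denominator through by 2 makes it monic.

Hence the answer: s^3 - 3*s^2/2 + 3*s/2 - 1/2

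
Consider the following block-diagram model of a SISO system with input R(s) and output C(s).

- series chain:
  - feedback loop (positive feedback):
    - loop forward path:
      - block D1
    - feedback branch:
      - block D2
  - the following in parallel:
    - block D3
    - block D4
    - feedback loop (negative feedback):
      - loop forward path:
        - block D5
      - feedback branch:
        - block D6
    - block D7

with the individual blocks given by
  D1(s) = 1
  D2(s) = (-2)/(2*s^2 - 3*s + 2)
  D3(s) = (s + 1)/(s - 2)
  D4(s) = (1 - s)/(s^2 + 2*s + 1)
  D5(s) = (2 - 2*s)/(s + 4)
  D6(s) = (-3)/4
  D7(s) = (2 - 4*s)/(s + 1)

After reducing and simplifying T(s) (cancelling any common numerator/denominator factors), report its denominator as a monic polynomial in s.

The answer is s^5 - 3*s^4/2 - s^3 + 5*s^2/2 - 3*s - 4.

Reasoning:
Step 1: apply the feedback formula to D1, D2, giving (2*s^2 - 3*s + 2)/(2*s^2 - 3*s + 4)
Step 2: apply the feedback formula to D5, D6, giving (4 - 4*s)/(5*s + 5)
Step 3: reduce the parallel group D3, D4, [D5/(1+D5*D6)], D7, giving (-19*s^3 + 48*s^2 + 64*s - 33)/(5*s^3 - 15*s - 10)
Step 4: multiply [D1/(1-D1*D2)], (D3+D4+[D5/(1+D5*D6)]+D7) (series), giving (-38*s^5 + 153*s^4 - 54*s^3 - 162*s^2 + 227*s - 66)/(10*s^5 - 15*s^4 - 10*s^3 + 25*s^2 - 30*s - 40)
The result of step 4 is T(s) in lowest terms. Its denominator has leading coefficient 10; dividing the denominator through by 10 makes it monic.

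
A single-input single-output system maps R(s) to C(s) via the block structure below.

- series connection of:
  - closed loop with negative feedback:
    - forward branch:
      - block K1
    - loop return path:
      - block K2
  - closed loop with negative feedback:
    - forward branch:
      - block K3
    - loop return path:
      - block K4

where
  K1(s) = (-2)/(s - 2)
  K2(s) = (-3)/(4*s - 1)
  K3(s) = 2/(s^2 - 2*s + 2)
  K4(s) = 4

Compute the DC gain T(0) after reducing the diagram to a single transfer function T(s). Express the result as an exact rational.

Step 1 - apply the feedback formula to K1, K2: (2 - 8*s)/(4*s^2 - 9*s + 8)
Step 2 - close the feedback loop around K3, K4: 2/(s^2 - 2*s + 10)
Step 3 - cascade [K1/(1+K1*K2)], [K3/(1+K3*K4)]: (4 - 16*s)/(4*s^4 - 17*s^3 + 66*s^2 - 106*s + 80)
Evaluating the step-3 result (the overall T(s)) at s = 0 gives T(0) = 4/80 = 1/20.

Final answer: 1/20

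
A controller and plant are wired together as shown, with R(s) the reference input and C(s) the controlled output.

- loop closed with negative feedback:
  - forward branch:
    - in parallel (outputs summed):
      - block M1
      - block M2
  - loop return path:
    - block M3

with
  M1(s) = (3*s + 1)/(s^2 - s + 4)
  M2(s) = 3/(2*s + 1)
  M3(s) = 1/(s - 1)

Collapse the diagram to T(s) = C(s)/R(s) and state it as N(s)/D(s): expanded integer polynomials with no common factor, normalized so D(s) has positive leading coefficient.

Step 1: reduce the parallel group M1, M2 = (9*s^2 + 2*s + 13)/(2*s^3 - s^2 + 7*s + 4)
Step 2: feedback reduction of (M1+M2), M3 - this is the overall T(s), already in the required normalized form

Final answer: (9*s^3 - 7*s^2 + 11*s - 13)/(2*s^4 - 3*s^3 + 17*s^2 - s + 9)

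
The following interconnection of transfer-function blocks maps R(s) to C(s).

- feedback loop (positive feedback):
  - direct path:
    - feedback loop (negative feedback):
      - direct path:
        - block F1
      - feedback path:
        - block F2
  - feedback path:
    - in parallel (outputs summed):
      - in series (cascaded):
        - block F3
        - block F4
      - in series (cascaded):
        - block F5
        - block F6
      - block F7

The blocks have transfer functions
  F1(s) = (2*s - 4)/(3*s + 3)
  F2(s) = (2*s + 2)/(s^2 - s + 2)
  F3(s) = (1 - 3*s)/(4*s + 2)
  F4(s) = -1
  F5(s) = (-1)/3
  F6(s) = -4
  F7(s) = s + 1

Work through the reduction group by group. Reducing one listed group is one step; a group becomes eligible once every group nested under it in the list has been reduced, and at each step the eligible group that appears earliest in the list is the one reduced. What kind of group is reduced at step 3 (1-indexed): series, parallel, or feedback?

Reducing step by step:

Step 1: apply the feedback formula to F1, F2
Step 2: reduce the series chain F3, F4
Step 3: cascade F5, F6
Step 4: combine (F3*F4), (F5*F6), F7 in parallel
Step 5: close the feedback loop around [F1/(1+F1*F2)], ((F3*F4)+(F5*F6)+F7)
Step 3 collapses a series group.

Answer: series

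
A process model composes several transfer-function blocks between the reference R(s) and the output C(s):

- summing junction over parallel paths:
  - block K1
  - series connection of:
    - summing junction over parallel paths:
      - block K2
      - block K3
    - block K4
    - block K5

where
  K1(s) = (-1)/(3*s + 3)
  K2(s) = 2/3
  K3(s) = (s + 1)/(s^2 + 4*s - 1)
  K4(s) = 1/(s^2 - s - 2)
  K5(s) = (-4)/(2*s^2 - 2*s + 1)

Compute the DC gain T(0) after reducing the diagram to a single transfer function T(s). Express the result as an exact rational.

[1] parallel reduction of K2, K3, giving (2*s^2 + 11*s + 1)/(3*s^2 + 12*s - 3)
[2] reduce the series chain (K2+K3), K4, K5, giving (-8*s^2 - 44*s - 4)/(6*s^6 + 12*s^5 - 57*s^4 + 9*s^3 + 33*s^2 - 33*s + 6)
[3] sum the parallel branches K1, ((K2+K3)*K4*K5), giving (-2*s^5 - 2*s^4 + 21*s^3 - 32*s^2 - 31*s - 6)/(6*s^6 + 12*s^5 - 57*s^4 + 9*s^3 + 33*s^2 - 33*s + 6)
That last expression is T(s); at s = 0 only the constant terms survive, so T(0) = -6/6 = -1.

Therefore the answer is -1.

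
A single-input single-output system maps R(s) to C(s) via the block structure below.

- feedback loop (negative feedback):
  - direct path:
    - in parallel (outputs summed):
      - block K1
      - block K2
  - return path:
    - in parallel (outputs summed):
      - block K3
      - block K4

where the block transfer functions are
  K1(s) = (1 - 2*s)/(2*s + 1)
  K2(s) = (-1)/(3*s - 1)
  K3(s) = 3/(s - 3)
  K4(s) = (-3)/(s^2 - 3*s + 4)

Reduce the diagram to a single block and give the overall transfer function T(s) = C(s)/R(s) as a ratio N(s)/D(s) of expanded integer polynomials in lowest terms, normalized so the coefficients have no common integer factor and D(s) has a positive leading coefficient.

1. add K1, K2 (parallel): (-6*s^2 + 3*s - 2)/(6*s^2 + s - 1)
2. parallel reduction of K3, K4: (3*s^2 - 12*s + 21)/(s^3 - 6*s^2 + 13*s - 12)
3. close the feedback loop around (K1+K2), (K3+K4), giving the overall T(s)

Answer: (-6*s^5 + 39*s^4 - 98*s^3 + 123*s^2 - 62*s + 24)/(6*s^5 - 53*s^4 + 152*s^3 - 221*s^2 + 62*s - 30)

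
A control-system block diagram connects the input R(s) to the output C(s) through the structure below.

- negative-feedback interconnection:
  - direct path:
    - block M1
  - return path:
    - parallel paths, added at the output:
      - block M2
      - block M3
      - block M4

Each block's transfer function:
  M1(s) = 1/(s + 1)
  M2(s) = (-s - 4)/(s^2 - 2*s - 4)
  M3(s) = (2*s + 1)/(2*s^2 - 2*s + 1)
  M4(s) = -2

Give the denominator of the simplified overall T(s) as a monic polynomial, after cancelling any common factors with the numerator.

The answer is s^5 - 4*s^4 + 3*s^3/2 - 13*s/2 - 2.

Reasoning:
[1] reduce the parallel group M2, M3, M4: (-4*s^4 + 12*s^3 - 3*s^2 - 15*s)/(2*s^4 - 6*s^3 - 3*s^2 + 6*s - 4)
[2] collapse the loop (M1 forward, (M2+M3+M4) return): (2*s^4 - 6*s^3 - 3*s^2 + 6*s - 4)/(2*s^5 - 8*s^4 + 3*s^3 - 13*s - 4)
No further cancellation is possible in the step-2 result, so that is T(s). Its denominator becomes monic after dividing by the leading coefficient 2.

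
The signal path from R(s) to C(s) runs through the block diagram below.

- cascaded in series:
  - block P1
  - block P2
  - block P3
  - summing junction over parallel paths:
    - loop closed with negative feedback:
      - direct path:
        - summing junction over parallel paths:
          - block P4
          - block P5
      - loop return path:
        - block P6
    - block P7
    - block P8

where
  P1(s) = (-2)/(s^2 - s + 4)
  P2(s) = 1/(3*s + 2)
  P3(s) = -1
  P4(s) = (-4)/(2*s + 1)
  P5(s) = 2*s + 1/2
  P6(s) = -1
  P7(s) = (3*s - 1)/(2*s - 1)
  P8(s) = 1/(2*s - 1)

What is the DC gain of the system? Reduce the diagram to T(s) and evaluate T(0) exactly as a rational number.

Step 1 - sum the parallel branches P4, P5: (8*s^2 + 6*s - 7)/(4*s + 2)
Step 2 - collapse the loop ((P4+P5) forward, P6 return): (-8*s^2 - 6*s + 7)/(8*s^2 + 2*s - 9)
Step 3 - add [(P4+P5)/(1+(P4+P5)*P6)], P7, P8 (parallel): (8*s^3 + 2*s^2 - 7*s - 7)/(16*s^3 - 4*s^2 - 20*s + 9)
Step 4 - cascade P1, P2, P3, ([(P4+P5)/(1+(P4+P5)*P6)]+P7+P8): (16*s^3 + 4*s^2 - 14*s - 14)/(48*s^6 - 28*s^5 + 104*s^4 + 135*s^3 - 241*s^2 - 70*s + 72)
Step 4 gives the overall T(s). Then T(0) = -14/72 = -7/36.

Final answer: -7/36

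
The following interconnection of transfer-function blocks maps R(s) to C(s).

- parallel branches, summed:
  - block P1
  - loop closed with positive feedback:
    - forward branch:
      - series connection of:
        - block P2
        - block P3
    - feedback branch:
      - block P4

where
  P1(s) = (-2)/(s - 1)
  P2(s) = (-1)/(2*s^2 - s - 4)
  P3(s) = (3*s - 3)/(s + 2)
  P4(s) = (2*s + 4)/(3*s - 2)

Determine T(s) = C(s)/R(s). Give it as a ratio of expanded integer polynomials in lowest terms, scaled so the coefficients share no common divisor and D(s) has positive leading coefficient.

Step 1 - reduce the series chain P2, P3 -> (3 - 3*s)/(2*s^3 + 3*s^2 - 6*s - 8)
Step 2 - close the feedback loop around (P2*P3), P4 -> (-9*s^2 + 15*s - 6)/(6*s^4 + 5*s^3 - 18*s^2 - 6*s + 4)
Step 3 - parallel reduction of P1, [(P2*P3)/(1-(P2*P3)*P4)], which is the overall transfer function T(s) = C(s)/R(s) in lowest terms

Final answer: (-12*s^4 - 19*s^3 + 60*s^2 - 9*s - 2)/(6*s^5 - s^4 - 23*s^3 + 12*s^2 + 10*s - 4)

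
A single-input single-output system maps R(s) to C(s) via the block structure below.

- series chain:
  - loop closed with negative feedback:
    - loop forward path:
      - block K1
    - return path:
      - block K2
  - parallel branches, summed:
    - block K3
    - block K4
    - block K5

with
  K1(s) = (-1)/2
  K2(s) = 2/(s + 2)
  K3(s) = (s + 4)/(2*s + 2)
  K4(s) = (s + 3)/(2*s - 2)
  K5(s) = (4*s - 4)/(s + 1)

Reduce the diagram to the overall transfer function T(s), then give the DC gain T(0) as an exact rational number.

Step 1 - reduce the feedback loop with forward K1 and return K2 gives (-s - 2)/(2*s + 2)
Step 2 - reduce the parallel group K3, K4, K5 gives (10*s^2 - 9*s + 7)/(2*s^2 - 2)
Step 3 - multiply [K1/(1+K1*K2)], (K3+K4+K5) (series) gives (-10*s^3 - 11*s^2 + 11*s - 14)/(4*s^3 + 4*s^2 - 4*s - 4)
The step-3 result is T(s). Setting s = 0: T(0) = -14/(-4) = 7/2.

Hence the answer: 7/2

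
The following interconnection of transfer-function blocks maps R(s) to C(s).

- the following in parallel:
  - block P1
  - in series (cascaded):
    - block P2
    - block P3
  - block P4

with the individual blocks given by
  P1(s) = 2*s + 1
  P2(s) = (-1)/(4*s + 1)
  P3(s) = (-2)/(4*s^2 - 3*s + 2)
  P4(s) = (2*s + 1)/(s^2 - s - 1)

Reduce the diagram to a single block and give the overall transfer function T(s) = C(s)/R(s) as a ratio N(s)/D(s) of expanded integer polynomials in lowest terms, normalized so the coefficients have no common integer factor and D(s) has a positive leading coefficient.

Answer: (32*s^6 - 32*s^5 + 2*s^4 + 7*s^3 - 5*s^2 - 4*s - 2)/(16*s^5 - 24*s^4 - 3*s^3 + 5*s^2 - 7*s - 2)

Working:
Step 1. combine P2, P3 in series = 2/(16*s^3 - 8*s^2 + 5*s + 2)
Step 2. add P1, (P2*P3), P4 (parallel): this yields T(s), and no further normalization is needed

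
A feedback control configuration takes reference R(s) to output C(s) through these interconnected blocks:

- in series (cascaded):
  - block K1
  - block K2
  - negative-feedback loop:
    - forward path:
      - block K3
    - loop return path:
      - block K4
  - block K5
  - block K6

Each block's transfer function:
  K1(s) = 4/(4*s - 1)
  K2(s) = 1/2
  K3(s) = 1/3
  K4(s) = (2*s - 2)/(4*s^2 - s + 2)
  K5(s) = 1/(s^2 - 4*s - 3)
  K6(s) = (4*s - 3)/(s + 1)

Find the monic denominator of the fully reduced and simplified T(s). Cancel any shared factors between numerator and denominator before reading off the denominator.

First reduce the diagram to T(s).

[1] apply the feedback formula to K3, K4; result (4*s^2 - s + 2)/(12*s^2 - s + 4)
[2] series reduction of K1, K2, [K3/(1+K3*K4)], K5, K6; result (32*s^3 - 32*s^2 + 22*s - 12)/(48*s^6 - 160*s^5 - 271*s^4 - 87*s^3 - 59*s^2 - 23*s + 12)
No further cancellation is possible in the step-2 result, so that is T(s). Its denominator becomes monic after dividing by the leading coefficient 48.

Answer: s^6 - 10*s^5/3 - 271*s^4/48 - 29*s^3/16 - 59*s^2/48 - 23*s/48 + 1/4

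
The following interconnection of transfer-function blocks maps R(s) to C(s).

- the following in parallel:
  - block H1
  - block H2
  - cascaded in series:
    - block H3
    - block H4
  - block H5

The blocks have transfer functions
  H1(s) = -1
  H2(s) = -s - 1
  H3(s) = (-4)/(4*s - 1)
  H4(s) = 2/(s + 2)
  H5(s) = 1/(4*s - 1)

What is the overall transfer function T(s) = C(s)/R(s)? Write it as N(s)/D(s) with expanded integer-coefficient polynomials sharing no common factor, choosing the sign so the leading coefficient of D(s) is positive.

Answer: (-4*s^3 - 15*s^2 - 11*s - 2)/(4*s^2 + 7*s - 2)

Working:
Step 1 - series reduction of H3, H4 -> (-8)/(4*s^2 + 7*s - 2)
Step 2 - parallel reduction of H1, H2, (H3*H4), H5 - this is the overall T(s), already in the required normalized form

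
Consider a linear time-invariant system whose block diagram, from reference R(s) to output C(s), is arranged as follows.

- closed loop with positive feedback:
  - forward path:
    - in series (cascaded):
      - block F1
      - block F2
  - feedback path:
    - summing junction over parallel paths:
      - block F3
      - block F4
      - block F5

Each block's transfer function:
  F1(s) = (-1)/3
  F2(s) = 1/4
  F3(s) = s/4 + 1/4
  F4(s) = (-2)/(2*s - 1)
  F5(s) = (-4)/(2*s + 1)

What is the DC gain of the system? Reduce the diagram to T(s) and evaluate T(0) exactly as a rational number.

Step 1: cascade F1, F2, giving (-1)/12
Step 2: combine F3, F4, F5 in parallel, giving (4*s^3 + 4*s^2 - 49*s + 7)/(16*s^2 - 4)
Step 3: reduce the feedback loop with forward (F1*F2) and return (F3+F4+F5), giving (4 - 16*s^2)/(4*s^3 + 196*s^2 - 49*s - 41)
Step 3 gives the overall T(s). Then T(0) = 4/(-41) = -4/41.

Answer: -4/41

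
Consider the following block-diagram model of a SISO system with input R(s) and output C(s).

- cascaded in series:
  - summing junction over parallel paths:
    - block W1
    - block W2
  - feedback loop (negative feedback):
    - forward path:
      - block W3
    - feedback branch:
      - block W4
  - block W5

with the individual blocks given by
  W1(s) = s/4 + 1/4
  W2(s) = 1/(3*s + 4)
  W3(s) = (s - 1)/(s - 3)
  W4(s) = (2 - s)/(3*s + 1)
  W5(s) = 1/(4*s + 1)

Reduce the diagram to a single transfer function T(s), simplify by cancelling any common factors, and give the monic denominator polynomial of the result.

(1) sum the parallel branches W1, W2; result (3*s^2 + 7*s + 8)/(12*s + 16)
(2) close the feedback loop around W3, W4; result (3*s^2 - 2*s - 1)/(2*s^2 - 5*s - 5)
(3) combine (W1+W2), [W3/(1+W3*W4)], W5 in series; result (9*s^4 + 15*s^3 + 7*s^2 - 23*s - 8)/(96*s^4 - 88*s^3 - 588*s^2 - 460*s - 80)
T(s) is the step-3 result (common factors already cancelled). Leading coefficient of the denominator: 96. Divide through by 96 for the monic polynomial.

Answer: s^4 - 11*s^3/12 - 49*s^2/8 - 115*s/24 - 5/6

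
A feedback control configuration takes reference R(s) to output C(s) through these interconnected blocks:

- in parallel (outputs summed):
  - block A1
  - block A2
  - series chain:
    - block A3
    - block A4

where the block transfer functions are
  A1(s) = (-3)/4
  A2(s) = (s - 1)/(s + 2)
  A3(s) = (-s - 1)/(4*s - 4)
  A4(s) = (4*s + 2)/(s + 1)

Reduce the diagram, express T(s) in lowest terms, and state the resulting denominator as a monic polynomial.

Step 1: cascade A3, A4, giving (-2*s - 1)/(2*s - 2)
Step 2: add A1, A2, (A3*A4) (parallel), giving (-3*s^2 - 21*s + 6)/(4*s^2 + 4*s - 8)
T(s) is the step-2 result (common factors already cancelled). Leading coefficient of the denominator: 4. Divide through by 4 for the monic polynomial.

Hence the answer: s^2 + s - 2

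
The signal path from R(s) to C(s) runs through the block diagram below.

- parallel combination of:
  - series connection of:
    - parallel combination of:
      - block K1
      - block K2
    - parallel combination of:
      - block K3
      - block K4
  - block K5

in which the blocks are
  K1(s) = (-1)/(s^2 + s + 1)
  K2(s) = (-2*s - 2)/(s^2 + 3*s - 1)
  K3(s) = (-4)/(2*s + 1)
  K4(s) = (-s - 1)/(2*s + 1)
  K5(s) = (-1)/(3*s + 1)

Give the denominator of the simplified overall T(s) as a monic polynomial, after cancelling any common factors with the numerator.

Answer: s^6 + 29*s^5/6 + 13*s^4/2 + 31*s^3/6 + 7*s^2/6 - s/2 - 1/6

Working:
Step 1. sum the parallel branches K1, K2 -> (-2*s^3 - 5*s^2 - 7*s - 1)/(s^4 + 4*s^3 + 3*s^2 + 2*s - 1)
Step 2. sum the parallel branches K3, K4 -> (-s - 5)/(2*s + 1)
Step 3. cascade (K1+K2), (K3+K4) -> (2*s^4 + 15*s^3 + 32*s^2 + 36*s + 5)/(2*s^5 + 9*s^4 + 10*s^3 + 7*s^2 - 1)
Step 4. combine ((K1+K2)*(K3+K4)), K5 in parallel -> (4*s^5 + 38*s^4 + 101*s^3 + 133*s^2 + 51*s + 6)/(6*s^6 + 29*s^5 + 39*s^4 + 31*s^3 + 7*s^2 - 3*s - 1)
Step 4 gives the fully reduced T(s), with no common factor left to cancel. The denominator's leading coefficient is 6, so divide each of its coefficients by 6 to get the monic form.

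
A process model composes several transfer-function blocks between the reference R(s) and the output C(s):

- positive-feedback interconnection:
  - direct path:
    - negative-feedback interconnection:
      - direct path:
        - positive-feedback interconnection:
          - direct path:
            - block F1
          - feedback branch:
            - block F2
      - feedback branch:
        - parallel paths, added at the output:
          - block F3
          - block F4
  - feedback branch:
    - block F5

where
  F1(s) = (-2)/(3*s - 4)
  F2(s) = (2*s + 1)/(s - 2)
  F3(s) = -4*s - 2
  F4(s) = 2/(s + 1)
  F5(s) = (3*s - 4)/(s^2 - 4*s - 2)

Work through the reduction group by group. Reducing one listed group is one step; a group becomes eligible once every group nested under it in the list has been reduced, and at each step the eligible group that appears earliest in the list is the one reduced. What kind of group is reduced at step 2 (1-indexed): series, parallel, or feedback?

(1) reduce the feedback loop with forward F1 and return F2
(2) parallel reduction of F3, F4
(3) feedback reduction of [F1/(1-F1*F2)], (F3+F4)
(4) feedback reduction of [[F1/(1-F1*F2)]/(1+[F1/(1-F1*F2)]*(F3+F4))], F5
Step 2: parallel.

Final answer: parallel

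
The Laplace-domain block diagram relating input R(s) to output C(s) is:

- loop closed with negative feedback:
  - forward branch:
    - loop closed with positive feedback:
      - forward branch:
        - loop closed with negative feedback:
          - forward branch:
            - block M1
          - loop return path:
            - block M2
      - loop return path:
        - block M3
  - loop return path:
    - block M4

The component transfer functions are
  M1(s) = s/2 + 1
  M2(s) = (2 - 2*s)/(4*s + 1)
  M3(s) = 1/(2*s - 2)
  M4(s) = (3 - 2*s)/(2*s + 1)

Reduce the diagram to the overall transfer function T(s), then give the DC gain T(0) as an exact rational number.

Step 1. collapse the loop (M1 forward, M2 return): (-4*s^2 - 9*s - 2)/(2*s^2 - 6*s - 6)
Step 2. feedback reduction of [M1/(1+M1*M2)], M3: (-8*s^3 - 10*s^2 + 14*s + 4)/(4*s^3 - 12*s^2 + 9*s + 14)
Step 3. close the feedback loop around [[M1/(1+M1*M2)]/(1-[M1/(1+M1*M2)]*M3)], M4: (-16*s^4 - 28*s^3 + 18*s^2 + 22*s + 4)/(24*s^4 - 24*s^3 - 52*s^2 + 71*s + 26)
DC gain: substitute s = 0 into T(s) from step 3: T(0) = 4/26 = 2/13.

Hence the answer: 2/13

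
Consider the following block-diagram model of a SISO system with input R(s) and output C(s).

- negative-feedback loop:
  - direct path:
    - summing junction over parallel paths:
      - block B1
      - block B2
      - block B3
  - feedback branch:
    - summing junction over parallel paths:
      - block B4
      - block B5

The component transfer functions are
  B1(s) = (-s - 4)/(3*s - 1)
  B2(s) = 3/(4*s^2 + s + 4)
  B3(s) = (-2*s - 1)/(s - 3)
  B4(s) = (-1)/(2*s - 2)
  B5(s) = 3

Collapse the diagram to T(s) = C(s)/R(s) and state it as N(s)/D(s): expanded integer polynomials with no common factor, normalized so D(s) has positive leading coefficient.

Step 1. combine B1, B2, B3 in parallel gives (-28*s^4 - 15*s^3 + 31*s^2 - 25*s + 61)/(12*s^4 - 37*s^3 + 14*s^2 - 37*s + 12)
Step 2. combine B4, B5 in parallel gives (6*s - 7)/(2*s - 2)
Step 3. reduce the feedback loop with forward (B1+B2+B3) and return (B4+B5) - this is the overall T(s), already in the required normalized form

Hence the answer: (56*s^5 - 26*s^4 - 92*s^3 + 112*s^2 - 172*s + 122)/(144*s^5 - 8*s^4 - 393*s^3 + 469*s^2 - 639*s + 451)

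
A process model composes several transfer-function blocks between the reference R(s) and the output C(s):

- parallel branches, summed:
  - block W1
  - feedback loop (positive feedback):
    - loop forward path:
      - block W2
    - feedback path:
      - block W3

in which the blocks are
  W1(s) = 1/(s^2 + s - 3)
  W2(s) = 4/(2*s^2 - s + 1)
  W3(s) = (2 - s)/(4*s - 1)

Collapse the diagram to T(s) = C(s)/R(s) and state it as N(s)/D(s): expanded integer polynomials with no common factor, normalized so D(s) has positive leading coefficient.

First reduce the diagram to T(s).

Step 1 - feedback reduction of W2, W3 gives (16*s - 4)/(8*s^3 - 6*s^2 + 9*s - 9)
Step 2 - add W1, [W2/(1-W2*W3)] (parallel); the result is T(s) itself (integer coefficients, no common factor, positive leading denominator coefficient)

Answer: (24*s^3 + 6*s^2 - 43*s + 3)/(8*s^5 + 2*s^4 - 21*s^3 + 18*s^2 - 36*s + 27)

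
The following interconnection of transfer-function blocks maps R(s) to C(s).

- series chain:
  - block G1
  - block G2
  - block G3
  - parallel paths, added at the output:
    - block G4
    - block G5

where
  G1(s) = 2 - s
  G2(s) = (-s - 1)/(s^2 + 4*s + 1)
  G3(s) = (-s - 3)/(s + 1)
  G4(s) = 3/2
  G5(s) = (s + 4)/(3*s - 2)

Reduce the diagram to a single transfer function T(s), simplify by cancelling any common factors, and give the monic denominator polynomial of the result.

1. add G4, G5 (parallel); result (11*s + 2)/(6*s - 4)
2. cascade G1, G2, G3, (G4+G5); result (-11*s^3 - 13*s^2 + 64*s + 12)/(6*s^3 + 20*s^2 - 10*s - 4)
The result of step 2 is T(s) in lowest terms. Its denominator has leading coefficient 6; dividing the denominator through by 6 makes it monic.

Final answer: s^3 + 10*s^2/3 - 5*s/3 - 2/3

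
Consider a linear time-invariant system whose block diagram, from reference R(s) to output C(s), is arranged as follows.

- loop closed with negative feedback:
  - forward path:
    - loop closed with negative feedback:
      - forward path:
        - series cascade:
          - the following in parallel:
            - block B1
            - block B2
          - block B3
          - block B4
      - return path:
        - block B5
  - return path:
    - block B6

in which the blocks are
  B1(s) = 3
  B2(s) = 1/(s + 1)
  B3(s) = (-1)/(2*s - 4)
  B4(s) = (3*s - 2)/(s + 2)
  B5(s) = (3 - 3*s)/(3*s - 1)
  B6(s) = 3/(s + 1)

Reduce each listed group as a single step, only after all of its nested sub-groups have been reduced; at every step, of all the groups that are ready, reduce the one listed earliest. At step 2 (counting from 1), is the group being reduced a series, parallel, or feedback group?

[1] sum the parallel branches B1, B2
[2] cascade (B1+B2), B3, B4
[3] collapse the loop (((B1+B2)*B3*B4) forward, B5 return)
[4] collapse the loop ([((B1+B2)*B3*B4)/(1+((B1+B2)*B3*B4)*B5)] forward, B6 return)
So the answer for step 2 is series.

Final answer: series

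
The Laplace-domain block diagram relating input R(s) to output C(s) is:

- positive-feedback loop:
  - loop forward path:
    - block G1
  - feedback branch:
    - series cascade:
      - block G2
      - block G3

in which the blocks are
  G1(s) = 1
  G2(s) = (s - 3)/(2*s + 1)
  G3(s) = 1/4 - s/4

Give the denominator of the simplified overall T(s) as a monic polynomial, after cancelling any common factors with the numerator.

First reduce the diagram to T(s).

Step 1 - multiply G2, G3 (series): (-s^2 + 4*s - 3)/(8*s + 4)
Step 2 - collapse the loop (G1 forward, (G2*G3) return): (8*s + 4)/(s^2 + 4*s + 7)
Step 2 gives the fully reduced T(s), with no common factor left to cancel. The denominator is already monic (leading coefficient 1).

Answer: s^2 + 4*s + 7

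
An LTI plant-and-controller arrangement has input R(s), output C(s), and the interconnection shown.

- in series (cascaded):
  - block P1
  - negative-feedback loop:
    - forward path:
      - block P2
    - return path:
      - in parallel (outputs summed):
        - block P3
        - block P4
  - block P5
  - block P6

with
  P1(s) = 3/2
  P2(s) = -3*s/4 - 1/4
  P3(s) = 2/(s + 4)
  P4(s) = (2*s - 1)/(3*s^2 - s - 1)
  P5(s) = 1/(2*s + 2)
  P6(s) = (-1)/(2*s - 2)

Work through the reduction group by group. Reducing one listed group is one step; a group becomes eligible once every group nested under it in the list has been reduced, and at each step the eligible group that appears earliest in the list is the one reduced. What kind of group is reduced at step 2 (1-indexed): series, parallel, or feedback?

The answer is feedback.

Reasoning:
Step 1. add P3, P4 (parallel)
Step 2. close the feedback loop around P2, (P3+P4)
Step 3. combine P1, [P2/(1+P2*(P3+P4))], P5, P6 in series
At step 2 the group reduced is feedback.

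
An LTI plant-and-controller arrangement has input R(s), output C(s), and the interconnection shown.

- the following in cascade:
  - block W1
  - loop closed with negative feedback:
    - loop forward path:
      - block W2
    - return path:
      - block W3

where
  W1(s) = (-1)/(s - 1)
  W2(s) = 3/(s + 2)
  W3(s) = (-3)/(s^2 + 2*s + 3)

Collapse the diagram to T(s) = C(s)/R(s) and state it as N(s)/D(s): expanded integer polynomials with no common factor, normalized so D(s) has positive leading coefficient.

The answer is (-3*s^2 - 6*s - 9)/(s^4 + 3*s^3 + 3*s^2 - 10*s + 3).

Reasoning:
(1) apply the feedback formula to W2, W3; result (3*s^2 + 6*s + 9)/(s^3 + 4*s^2 + 7*s - 3)
(2) combine W1, [W2/(1+W2*W3)] in series - this is the overall T(s), already in the required normalized form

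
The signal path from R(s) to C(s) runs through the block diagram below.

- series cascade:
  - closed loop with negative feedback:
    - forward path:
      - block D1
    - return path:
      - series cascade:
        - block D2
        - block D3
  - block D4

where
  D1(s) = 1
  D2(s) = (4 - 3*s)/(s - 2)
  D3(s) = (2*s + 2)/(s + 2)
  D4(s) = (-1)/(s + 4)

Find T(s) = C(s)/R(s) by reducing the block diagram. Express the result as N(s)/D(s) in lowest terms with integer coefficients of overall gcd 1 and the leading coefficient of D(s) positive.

1. multiply D2, D3 (series) = (-6*s^2 + 2*s + 8)/(s^2 - 4)
2. close the feedback loop around D1, (D2*D3) = (4 - s^2)/(5*s^2 - 2*s - 4)
3. combine [D1/(1+D1*(D2*D3))], D4 in series, which is the overall transfer function T(s) = C(s)/R(s) in lowest terms

Answer: (s^2 - 4)/(5*s^3 + 18*s^2 - 12*s - 16)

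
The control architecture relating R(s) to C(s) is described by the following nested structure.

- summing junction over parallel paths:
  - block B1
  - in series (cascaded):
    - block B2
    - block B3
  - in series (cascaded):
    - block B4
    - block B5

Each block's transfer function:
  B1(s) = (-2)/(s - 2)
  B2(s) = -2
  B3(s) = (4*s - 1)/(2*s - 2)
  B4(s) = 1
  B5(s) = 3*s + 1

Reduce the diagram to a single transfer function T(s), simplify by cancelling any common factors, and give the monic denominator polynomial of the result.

Step 1: cascade B2, B3: (1 - 4*s)/(s - 1)
Step 2: cascade B4, B5: 3*s + 1
Step 3: add B1, (B2*B3), (B4*B5) (parallel): (3*s^3 - 12*s^2 + 10*s + 2)/(s^2 - 3*s + 2)
Step 3 gives the fully reduced T(s), with no common factor left to cancel. The denominator is already monic (leading coefficient 1).

Final answer: s^2 - 3*s + 2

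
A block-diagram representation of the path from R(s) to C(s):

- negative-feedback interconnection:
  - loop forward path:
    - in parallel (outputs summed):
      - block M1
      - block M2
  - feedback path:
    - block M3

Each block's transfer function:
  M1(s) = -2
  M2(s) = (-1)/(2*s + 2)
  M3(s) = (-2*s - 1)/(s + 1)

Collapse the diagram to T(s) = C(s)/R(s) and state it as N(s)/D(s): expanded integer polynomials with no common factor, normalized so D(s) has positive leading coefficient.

Answer: (-4*s^2 - 9*s - 5)/(10*s^2 + 18*s + 7)

Working:
(1) sum the parallel branches M1, M2: (-4*s - 5)/(2*s + 2)
(2) close the feedback loop around (M1+M2), M3; the result is T(s) itself (integer coefficients, no common factor, positive leading denominator coefficient)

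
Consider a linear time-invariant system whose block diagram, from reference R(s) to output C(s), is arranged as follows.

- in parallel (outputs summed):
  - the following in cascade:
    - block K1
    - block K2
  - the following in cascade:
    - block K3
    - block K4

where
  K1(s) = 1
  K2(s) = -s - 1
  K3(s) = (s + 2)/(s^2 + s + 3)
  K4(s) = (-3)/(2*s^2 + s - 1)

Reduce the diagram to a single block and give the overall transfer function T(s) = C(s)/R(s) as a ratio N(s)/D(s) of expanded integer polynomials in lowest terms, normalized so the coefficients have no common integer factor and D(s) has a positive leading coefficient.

The answer is (-2*s^5 - 5*s^4 - 9*s^3 - 8*s^2 - 2*s - 3)/(2*s^4 + 3*s^3 + 6*s^2 + 2*s - 3).

Reasoning:
Step 1. reduce the series chain K1, K2: -s - 1
Step 2. series reduction of K3, K4: (-3*s - 6)/(2*s^4 + 3*s^3 + 6*s^2 + 2*s - 3)
Step 3. parallel reduction of (K1*K2), (K3*K4), which is the overall transfer function T(s) = C(s)/R(s) in lowest terms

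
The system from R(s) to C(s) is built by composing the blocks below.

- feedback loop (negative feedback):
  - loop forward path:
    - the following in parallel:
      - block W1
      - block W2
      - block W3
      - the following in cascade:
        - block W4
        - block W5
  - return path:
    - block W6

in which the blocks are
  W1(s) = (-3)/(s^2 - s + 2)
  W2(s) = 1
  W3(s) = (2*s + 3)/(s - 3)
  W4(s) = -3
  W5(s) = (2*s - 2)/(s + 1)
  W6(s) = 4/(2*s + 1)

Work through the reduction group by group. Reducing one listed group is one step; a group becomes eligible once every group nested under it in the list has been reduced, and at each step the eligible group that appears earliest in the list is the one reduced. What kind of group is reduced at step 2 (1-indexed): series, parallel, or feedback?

Step 1: combine W4, W5 in series
Step 2: add W1, W2, W3, (W4*W5) (parallel)
Step 3: collapse the loop ((W1+W2+W3+(W4*W5)) forward, W6 return)
The group at step 2 is a parallel group.

Therefore the answer is parallel.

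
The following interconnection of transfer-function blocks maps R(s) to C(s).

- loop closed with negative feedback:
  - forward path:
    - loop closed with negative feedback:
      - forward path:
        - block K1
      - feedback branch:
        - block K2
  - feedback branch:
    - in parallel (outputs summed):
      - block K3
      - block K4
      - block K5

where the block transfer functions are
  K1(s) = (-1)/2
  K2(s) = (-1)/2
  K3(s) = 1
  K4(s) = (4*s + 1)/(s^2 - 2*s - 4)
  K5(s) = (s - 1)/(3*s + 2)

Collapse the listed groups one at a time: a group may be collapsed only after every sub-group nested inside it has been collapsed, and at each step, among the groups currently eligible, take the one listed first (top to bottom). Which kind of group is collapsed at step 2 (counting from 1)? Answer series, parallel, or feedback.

1. close the feedback loop around K1, K2
2. add K3, K4, K5 (parallel)
3. feedback reduction of [K1/(1+K1*K2)], (K3+K4+K5)
At step 2 the group reduced is parallel.

Answer: parallel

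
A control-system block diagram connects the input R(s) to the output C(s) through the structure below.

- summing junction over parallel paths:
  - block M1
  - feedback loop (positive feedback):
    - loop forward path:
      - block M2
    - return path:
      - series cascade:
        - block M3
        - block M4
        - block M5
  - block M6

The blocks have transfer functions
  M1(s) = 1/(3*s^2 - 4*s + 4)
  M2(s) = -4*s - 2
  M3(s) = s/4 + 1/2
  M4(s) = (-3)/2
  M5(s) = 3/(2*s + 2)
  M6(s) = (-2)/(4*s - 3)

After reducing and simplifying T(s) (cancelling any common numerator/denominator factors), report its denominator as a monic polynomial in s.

Step 1. cascade M3, M4, M5; result (-9*s - 18)/(16*s + 16)
Step 2. feedback reduction of M2, (M3*M4*M5); result (32*s^2 + 48*s + 16)/(18*s^2 + 37*s + 10)
Step 3. reduce the parallel group M1, [M2/(1-M2*(M3*M4*M5))], M6; result (384*s^5 - 332*s^4 - 118*s^3 + 746*s^2 - 415*s - 302)/(216*s^5 - 6*s^4 - 301*s^3 + 570*s^2 - 164*s - 120)
No further cancellation is possible in the step-3 result, so that is T(s). Its denominator becomes monic after dividing by the leading coefficient 216.

Hence the answer: s^5 - s^4/36 - 301*s^3/216 + 95*s^2/36 - 41*s/54 - 5/9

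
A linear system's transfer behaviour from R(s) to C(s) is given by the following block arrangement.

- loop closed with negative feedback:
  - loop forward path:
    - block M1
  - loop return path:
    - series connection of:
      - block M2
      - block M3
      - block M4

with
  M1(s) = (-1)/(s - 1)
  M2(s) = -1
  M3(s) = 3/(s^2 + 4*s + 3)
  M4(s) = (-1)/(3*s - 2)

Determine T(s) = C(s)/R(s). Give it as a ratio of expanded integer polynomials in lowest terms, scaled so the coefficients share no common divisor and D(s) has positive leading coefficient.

(1) reduce the series chain M2, M3, M4 = 3/(3*s^3 + 10*s^2 + s - 6)
(2) feedback reduction of M1, (M2*M3*M4), which is the overall transfer function T(s) = C(s)/R(s) in lowest terms

Answer: (-3*s^3 - 10*s^2 - s + 6)/(3*s^4 + 7*s^3 - 9*s^2 - 7*s + 3)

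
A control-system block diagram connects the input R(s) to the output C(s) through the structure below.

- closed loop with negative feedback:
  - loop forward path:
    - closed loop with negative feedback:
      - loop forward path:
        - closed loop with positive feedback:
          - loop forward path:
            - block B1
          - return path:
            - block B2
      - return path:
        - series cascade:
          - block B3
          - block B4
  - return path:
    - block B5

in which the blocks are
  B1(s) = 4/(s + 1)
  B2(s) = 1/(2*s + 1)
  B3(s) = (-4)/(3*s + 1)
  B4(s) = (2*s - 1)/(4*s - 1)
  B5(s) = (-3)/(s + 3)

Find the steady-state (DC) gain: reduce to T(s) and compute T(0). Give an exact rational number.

First reduce the diagram to T(s).

Step 1 - apply the feedback formula to B1, B2 = (8*s + 4)/(2*s^2 + 3*s - 3)
Step 2 - multiply B3, B4 (series) = (4 - 8*s)/(12*s^2 + s - 1)
Step 3 - apply the feedback formula to [B1/(1-B1*B2)], (B3*B4) = (96*s^3 + 56*s^2 - 4*s - 4)/(24*s^4 + 38*s^3 - 99*s^2 - 6*s + 19)
Step 4 - feedback reduction of [[B1/(1-B1*B2)]/(1+[B1/(1-B1*B2)]*(B3*B4))], B5 = (96*s^4 + 344*s^3 + 164*s^2 - 16*s - 12)/(24*s^5 + 110*s^4 - 273*s^3 - 471*s^2 + 13*s + 69)
Step 4 gives the overall T(s). Then T(0) = -12/69 = -4/23.

Answer: -4/23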